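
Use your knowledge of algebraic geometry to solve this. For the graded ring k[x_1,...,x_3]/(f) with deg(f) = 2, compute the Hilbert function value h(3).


For R = k[x_1,...,x_n]/(f) with f homogeneous of degree e:
The Hilbert series is (1 - t^e)/(1 - t)^n.
So h(d) = C(d+n-1, n-1) - C(d-e+n-1, n-1) for d >= e.
With n=3, e=2, d=3:
C(3+3-1, 3-1) = C(5, 2) = 10
C(3-2+3-1, 3-1) = C(3, 2) = 3
h(3) = 10 - 3 = 7

7


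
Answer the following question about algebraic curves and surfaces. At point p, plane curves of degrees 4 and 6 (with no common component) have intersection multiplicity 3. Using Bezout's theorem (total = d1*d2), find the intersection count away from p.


By Bezout's theorem, the total intersection number is d1 * d2.
Total = 4 * 6 = 24
Intersection multiplicity at p = 3
Remaining intersections = 24 - 3 = 21

21


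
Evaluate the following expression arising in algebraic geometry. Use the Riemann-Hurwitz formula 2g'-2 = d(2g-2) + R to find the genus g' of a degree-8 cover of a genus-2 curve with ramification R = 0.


Riemann-Hurwitz formula: 2g' - 2 = d(2g - 2) + R
Given: d = 8, g = 2, R = 0
2g' - 2 = 8*(2*2 - 2) + 0
2g' - 2 = 8*2 + 0
2g' - 2 = 16 + 0 = 16
2g' = 18
g' = 9

9


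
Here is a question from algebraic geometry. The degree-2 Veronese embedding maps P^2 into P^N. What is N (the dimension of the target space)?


The Veronese embedding v_d: P^n -> P^N maps each point to all
degree-d monomials in n+1 homogeneous coordinates.
N = C(n+d, d) - 1
N = C(2+2, 2) - 1
N = C(4, 2) - 1
C(4, 2) = 6
N = 6 - 1 = 5

5


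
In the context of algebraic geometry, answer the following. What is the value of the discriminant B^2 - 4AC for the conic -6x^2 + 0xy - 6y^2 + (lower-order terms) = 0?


The discriminant of a conic Ax^2 + Bxy + Cy^2 + ... = 0 is B^2 - 4AC.
B^2 = 0^2 = 0
4AC = 4*(-6)*(-6) = 144
Discriminant = 0 - 144 = -144

-144


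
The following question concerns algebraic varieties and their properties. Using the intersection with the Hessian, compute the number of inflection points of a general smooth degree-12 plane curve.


For a general smooth plane curve C of degree d, the inflection points are
the intersection of C with its Hessian curve, which has degree 3(d-2).
By Bezout, the total intersection number is d * 3(d-2) = 12 * 30 = 360.
For a general curve every flex is ordinary, so each contributes
multiplicity 1 to C·Hess(C), and the number of distinct inflection
points is 3d(d-2).
Inflection points = 3*12*(12-2) = 3*12*10 = 360

360


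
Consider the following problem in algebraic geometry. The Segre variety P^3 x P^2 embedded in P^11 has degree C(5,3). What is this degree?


The degree of the Segre variety P^3 x P^2 is C(m+n, m).
= C(5, 3)
= 10

10


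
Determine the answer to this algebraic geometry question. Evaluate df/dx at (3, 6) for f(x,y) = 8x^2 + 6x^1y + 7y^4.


df/dx = 2*8*x^1 + 1*6*x^0*y
At (3,6): 2*8*3^1 + 1*6*3^0*6
= 48 + 36
= 84

84


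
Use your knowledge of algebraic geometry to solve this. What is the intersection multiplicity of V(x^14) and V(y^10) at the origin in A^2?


The intersection multiplicity of V(x^a) and V(y^b) at the origin is:
I(O; V(x^14), V(y^10)) = dim_k(k[x,y]/(x^14, y^10))
A basis for k[x,y]/(x^14, y^10) is the set of monomials x^i * y^j
where 0 <= i < 14 and 0 <= j < 10.
The number of such monomials is 14 * 10 = 140

140


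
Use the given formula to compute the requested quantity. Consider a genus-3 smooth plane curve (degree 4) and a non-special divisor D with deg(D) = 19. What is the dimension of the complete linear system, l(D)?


First, compute the genus of a smooth plane curve of degree 4:
g = (d-1)(d-2)/2 = (4-1)(4-2)/2 = 3
For a non-special divisor D (i.e., h^1(D) = 0), Riemann-Roch gives:
l(D) = deg(D) - g + 1
Since deg(D) = 19 >= 2g - 1 = 5, D is non-special.
l(D) = 19 - 3 + 1 = 17

17


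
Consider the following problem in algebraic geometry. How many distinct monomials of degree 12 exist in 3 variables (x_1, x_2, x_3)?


The number of degree-12 monomials in 3 variables is C(d+n-1, n-1).
= C(12+3-1, 3-1) = C(14, 2)
= 91

91


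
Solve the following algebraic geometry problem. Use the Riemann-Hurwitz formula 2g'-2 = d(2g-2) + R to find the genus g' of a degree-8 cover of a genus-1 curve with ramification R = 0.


Riemann-Hurwitz formula: 2g' - 2 = d(2g - 2) + R
Given: d = 8, g = 1, R = 0
2g' - 2 = 8*(2*1 - 2) + 0
2g' - 2 = 8*0 + 0
2g' - 2 = 0 + 0 = 0
2g' = 2
g' = 1

1


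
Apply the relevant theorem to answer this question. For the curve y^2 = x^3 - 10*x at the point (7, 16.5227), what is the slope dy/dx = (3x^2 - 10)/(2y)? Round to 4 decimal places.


Using implicit differentiation of y^2 = x^3 - 10*x:
2y * dy/dx = 3x^2 - 10
dy/dx = (3x^2 - 10)/(2y)
Numerator: 3*7^2 - 10 = 137
Denominator: 2*16.5227 = 33.0454
dy/dx = 137/33.0454 = 4.1458

4.1458


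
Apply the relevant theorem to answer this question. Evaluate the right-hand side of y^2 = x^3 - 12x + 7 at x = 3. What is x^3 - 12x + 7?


Compute x^3 - 12x + 7 at x = 3:
x^3 = 3^3 = 27
(-12)*x = (-12)*3 = -36
Sum: 27 - 36 + 7 = -2

-2


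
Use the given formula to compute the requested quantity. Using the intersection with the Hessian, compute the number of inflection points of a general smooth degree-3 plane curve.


For a general smooth plane curve C of degree d, the inflection points are
the intersection of C with its Hessian curve, which has degree 3(d-2).
By Bezout, the total intersection number is d * 3(d-2) = 3 * 3 = 9.
For a general curve every flex is ordinary, so each contributes
multiplicity 1 to C·Hess(C), and the number of distinct inflection
points is 3d(d-2).
Inflection points = 3*3*(3-2) = 3*3*1 = 9

9


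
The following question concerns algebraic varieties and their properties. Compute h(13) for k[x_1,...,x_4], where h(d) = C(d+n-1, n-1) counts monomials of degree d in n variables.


The Hilbert function for the polynomial ring in 4 variables is:
h(d) = C(d+n-1, n-1)
h(13) = C(13+4-1, 4-1) = C(16, 3)
= 16! / (3! * 13!)
= 560

560


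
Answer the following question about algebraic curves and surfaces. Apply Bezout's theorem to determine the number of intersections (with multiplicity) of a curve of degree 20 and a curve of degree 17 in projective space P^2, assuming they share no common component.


Bezout's theorem states the intersection count equals the product of degrees.
Intersection count = 20 * 17 = 340

340


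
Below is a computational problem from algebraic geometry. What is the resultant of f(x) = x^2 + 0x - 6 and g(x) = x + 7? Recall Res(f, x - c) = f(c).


For Res(f, x - c), we evaluate f at x = c.
f(-7) = (-7)^2 + 0*(-7) - 6
= 49 + 0 - 6
= 49 - 6 = 43
Res(f, g) = 43

43


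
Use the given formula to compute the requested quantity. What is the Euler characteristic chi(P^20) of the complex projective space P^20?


The complex projective space P^20 has one cell in each even real dimension 0, 2, ..., 40.
The cohomology groups are H^{2k}(P^20) = Z for k = 0,...,20, and 0 otherwise.
Euler characteristic = sum of Betti numbers = 1 per even-dimensional cohomology group.
chi(P^20) = 20 + 1 = 21

21


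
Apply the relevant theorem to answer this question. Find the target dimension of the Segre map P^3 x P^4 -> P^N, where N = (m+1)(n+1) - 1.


The Segre embedding maps P^m x P^n into P^N via
all products of coordinates from each factor.
N = (m+1)(n+1) - 1
N = (3+1)(4+1) - 1
N = 4*5 - 1
N = 20 - 1 = 19

19


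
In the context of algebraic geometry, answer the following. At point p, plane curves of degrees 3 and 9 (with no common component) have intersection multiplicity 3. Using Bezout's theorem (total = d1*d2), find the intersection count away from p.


By Bezout's theorem, the total intersection number is d1 * d2.
Total = 3 * 9 = 27
Intersection multiplicity at p = 3
Remaining intersections = 27 - 3 = 24

24


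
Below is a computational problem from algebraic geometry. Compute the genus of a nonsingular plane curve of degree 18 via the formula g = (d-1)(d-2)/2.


Using the genus formula for smooth plane curves:
g = (d-1)(d-2)/2
g = (18-1)(18-2)/2
g = 17*16/2
g = 272/2 = 136

136


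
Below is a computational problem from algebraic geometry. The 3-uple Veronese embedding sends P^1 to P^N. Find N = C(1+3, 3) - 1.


The Veronese embedding v_d: P^n -> P^N maps each point to all
degree-d monomials in n+1 homogeneous coordinates.
N = C(n+d, d) - 1
N = C(1+3, 3) - 1
N = C(4, 3) - 1
C(4, 3) = 4
N = 4 - 1 = 3

3


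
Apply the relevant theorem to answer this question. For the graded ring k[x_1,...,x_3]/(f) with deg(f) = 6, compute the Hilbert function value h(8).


For R = k[x_1,...,x_n]/(f) with f homogeneous of degree e:
The Hilbert series is (1 - t^e)/(1 - t)^n.
So h(d) = C(d+n-1, n-1) - C(d-e+n-1, n-1) for d >= e.
With n=3, e=6, d=8:
C(8+3-1, 3-1) = C(10, 2) = 45
C(8-6+3-1, 3-1) = C(4, 2) = 6
h(8) = 45 - 6 = 39

39


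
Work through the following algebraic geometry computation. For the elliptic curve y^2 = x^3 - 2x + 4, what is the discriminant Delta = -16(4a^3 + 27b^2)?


Compute each component:
4a^3 = 4*(-2)^3 = 4*(-8) = -32
27b^2 = 27*4^2 = 27*16 = 432
4a^3 + 27b^2 = -32 + 432 = 400
Delta = -16*400 = -6400

-6400


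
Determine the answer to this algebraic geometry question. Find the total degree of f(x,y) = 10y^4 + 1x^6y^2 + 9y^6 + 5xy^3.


Examine each term for its total degree (sum of exponents).
  Term '10y^4' has total degree 0+4 = 4.
  Term '1x^6y^2' has total degree 6+2 = 8.
  Term '9y^6' has total degree 0+6 = 6.
  Term '5xy^3' has total degree 1+3 = 4.
The maximum total degree among all terms is 8.

8


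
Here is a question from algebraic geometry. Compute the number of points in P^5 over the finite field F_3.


P^5(F_3) has (q^(n+1) - 1)/(q - 1) points.
= 3^5 + 3^4 + 3^3 + 3^2 + 3^1 + 3^0
= 243 + 81 + 27 + 9 + 3 + 1
= 364

364


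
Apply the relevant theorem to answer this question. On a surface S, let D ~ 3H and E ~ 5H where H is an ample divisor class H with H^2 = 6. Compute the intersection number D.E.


Using bilinearity of the intersection pairing on a surface S:
(aH).(bH) = ab * (H.H)
We have H^2 = 6.
D.E = (3H).(5H) = 3*5*6
= 15*6
= 90

90


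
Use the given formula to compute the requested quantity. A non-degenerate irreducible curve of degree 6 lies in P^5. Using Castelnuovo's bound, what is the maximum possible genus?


Castelnuovo's bound: write d - 1 = m(r-1) + epsilon with 0 <= epsilon < r-1.
d - 1 = 6 - 1 = 5
r - 1 = 5 - 1 = 4
5 = 1*4 + 1, so m = 1, epsilon = 1
pi(d, r) = m(m-1)(r-1)/2 + m*epsilon
= 1*0*4/2 + 1*1
= 0/2 + 1
= 0 + 1 = 1

1


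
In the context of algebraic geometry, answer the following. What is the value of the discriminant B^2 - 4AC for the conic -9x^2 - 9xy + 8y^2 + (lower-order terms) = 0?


The discriminant of a conic Ax^2 + Bxy + Cy^2 + ... = 0 is B^2 - 4AC.
B^2 = (-9)^2 = 81
4AC = 4*(-9)*8 = -288
Discriminant = 81 + 288 = 369

369


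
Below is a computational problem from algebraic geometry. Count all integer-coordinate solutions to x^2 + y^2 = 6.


Systematically check integer values of x where x^2 <= 6.
For each valid x, check if 6 - x^2 is a perfect square.
Total integer solutions found: 0

0


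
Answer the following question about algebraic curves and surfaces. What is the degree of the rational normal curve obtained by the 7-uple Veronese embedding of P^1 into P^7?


The rational normal curve in P^7 is the image of P^1 under the 7-uple Veronese.
A general hyperplane in P^7 pulls back to a degree-7 form on P^1, which has 7 zeros,
so the curve meets a general hyperplane in 7 points. Degree = 7.

7


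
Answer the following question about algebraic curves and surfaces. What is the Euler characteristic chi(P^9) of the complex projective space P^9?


The complex projective space P^9 has one cell in each even real dimension 0, 2, ..., 18.
The cohomology groups are H^{2k}(P^9) = Z for k = 0,...,9, and 0 otherwise.
Euler characteristic = sum of Betti numbers = 1 per even-dimensional cohomology group.
chi(P^9) = 9 + 1 = 10

10


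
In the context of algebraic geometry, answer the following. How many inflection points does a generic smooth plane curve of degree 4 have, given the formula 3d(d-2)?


For a general smooth plane curve C of degree d, the inflection points are
the intersection of C with its Hessian curve, which has degree 3(d-2).
By Bezout, the total intersection number is d * 3(d-2) = 4 * 6 = 24.
For a general curve every flex is ordinary, so each contributes
multiplicity 1 to C·Hess(C), and the number of distinct inflection
points is 3d(d-2).
Inflection points = 3*4*(4-2) = 3*4*2 = 24

24


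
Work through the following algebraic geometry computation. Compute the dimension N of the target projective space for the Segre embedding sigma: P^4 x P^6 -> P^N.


The Segre embedding maps P^m x P^n into P^N via
all products of coordinates from each factor.
N = (m+1)(n+1) - 1
N = (4+1)(6+1) - 1
N = 5*7 - 1
N = 35 - 1 = 34

34


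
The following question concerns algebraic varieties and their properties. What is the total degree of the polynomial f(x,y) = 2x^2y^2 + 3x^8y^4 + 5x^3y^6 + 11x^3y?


Examine each term for its total degree (sum of exponents).
  Term '2x^2y^2' has total degree 2+2 = 4.
  Term '3x^8y^4' has total degree 8+4 = 12.
  Term '5x^3y^6' has total degree 3+6 = 9.
  Term '11x^3y' has total degree 3+1 = 4.
The maximum total degree among all terms is 12.

12


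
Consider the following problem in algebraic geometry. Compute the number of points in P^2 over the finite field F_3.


P^2(F_3) has (q^(n+1) - 1)/(q - 1) points.
= 3^2 + 3^1 + 3^0
= 9 + 3 + 1
= 13

13


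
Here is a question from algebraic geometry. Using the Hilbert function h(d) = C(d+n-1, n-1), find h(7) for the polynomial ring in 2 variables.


The Hilbert function for the polynomial ring in 2 variables is:
h(d) = C(d+n-1, n-1)
h(7) = C(7+2-1, 2-1) = C(8, 1)
= 8! / (1! * 7!)
= 8

8


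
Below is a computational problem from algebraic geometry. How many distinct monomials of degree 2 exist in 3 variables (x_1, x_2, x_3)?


The number of degree-2 monomials in 3 variables is C(d+n-1, n-1).
= C(2+3-1, 3-1) = C(4, 2)
= 6

6


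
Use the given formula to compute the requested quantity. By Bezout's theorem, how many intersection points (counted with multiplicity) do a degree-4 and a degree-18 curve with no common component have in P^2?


Bezout's theorem states the intersection count equals the product of degrees.
Intersection count = 4 * 18 = 72

72


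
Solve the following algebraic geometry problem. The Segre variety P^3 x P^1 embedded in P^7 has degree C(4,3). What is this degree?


The degree of the Segre variety P^3 x P^1 is C(m+n, m).
= C(4, 3)
= 4

4


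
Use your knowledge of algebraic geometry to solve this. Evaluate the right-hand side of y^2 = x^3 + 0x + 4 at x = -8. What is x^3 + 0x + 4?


Compute x^3 + 0x + 4 at x = -8:
x^3 = (-8)^3 = -512
0*x = 0*(-8) = 0
Sum: -512 + 0 + 4 = -508

-508


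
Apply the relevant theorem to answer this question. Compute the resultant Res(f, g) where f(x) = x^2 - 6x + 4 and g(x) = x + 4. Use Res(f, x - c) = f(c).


For Res(f, x - c), we evaluate f at x = c.
f(-4) = (-4)^2 - 6*(-4) + 4
= 16 + 24 + 4
= 40 + 4 = 44
Res(f, g) = 44

44


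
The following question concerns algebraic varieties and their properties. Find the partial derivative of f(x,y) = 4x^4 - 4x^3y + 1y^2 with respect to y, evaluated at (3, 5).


df/dy = (-4)*x^3 + 2*1*y^1
At (3,5): (-4)*3^3 + 2*1*5^1
= -108 + 10
= -98

-98


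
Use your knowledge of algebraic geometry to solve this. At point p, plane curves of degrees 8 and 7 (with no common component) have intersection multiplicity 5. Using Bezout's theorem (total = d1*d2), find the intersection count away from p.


By Bezout's theorem, the total intersection number is d1 * d2.
Total = 8 * 7 = 56
Intersection multiplicity at p = 5
Remaining intersections = 56 - 5 = 51

51


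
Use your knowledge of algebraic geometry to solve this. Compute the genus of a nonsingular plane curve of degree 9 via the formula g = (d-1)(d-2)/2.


Using the genus formula for smooth plane curves:
g = (d-1)(d-2)/2
g = (9-1)(9-2)/2
g = 8*7/2
g = 56/2 = 28

28


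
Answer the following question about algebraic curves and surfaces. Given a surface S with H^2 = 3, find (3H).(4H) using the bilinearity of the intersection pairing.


Using bilinearity of the intersection pairing on a surface S:
(aH).(bH) = ab * (H.H)
We have H^2 = 3.
D.E = (3H).(4H) = 3*4*3
= 12*3
= 36

36


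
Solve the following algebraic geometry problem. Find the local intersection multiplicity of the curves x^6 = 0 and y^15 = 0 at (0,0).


The intersection multiplicity of V(x^a) and V(y^b) at the origin is:
I(O; V(x^6), V(y^15)) = dim_k(k[x,y]/(x^6, y^15))
A basis for k[x,y]/(x^6, y^15) is the set of monomials x^i * y^j
where 0 <= i < 6 and 0 <= j < 15.
The number of such monomials is 6 * 15 = 90

90


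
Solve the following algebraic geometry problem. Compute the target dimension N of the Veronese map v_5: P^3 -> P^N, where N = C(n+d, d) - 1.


The Veronese embedding v_d: P^n -> P^N maps each point to all
degree-d monomials in n+1 homogeneous coordinates.
N = C(n+d, d) - 1
N = C(3+5, 5) - 1
N = C(8, 5) - 1
C(8, 5) = 56
N = 56 - 1 = 55

55


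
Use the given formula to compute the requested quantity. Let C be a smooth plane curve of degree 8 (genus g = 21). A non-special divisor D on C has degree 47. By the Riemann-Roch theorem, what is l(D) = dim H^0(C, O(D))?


First, compute the genus of a smooth plane curve of degree 8:
g = (d-1)(d-2)/2 = (8-1)(8-2)/2 = 21
For a non-special divisor D (i.e., h^1(D) = 0), Riemann-Roch gives:
l(D) = deg(D) - g + 1
Since deg(D) = 47 >= 2g - 1 = 41, D is non-special.
l(D) = 47 - 21 + 1 = 27

27


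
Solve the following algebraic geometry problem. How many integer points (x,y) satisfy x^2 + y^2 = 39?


Systematically check integer values of x where x^2 <= 39.
For each valid x, check if 39 - x^2 is a perfect square.
Total integer solutions found: 0

0


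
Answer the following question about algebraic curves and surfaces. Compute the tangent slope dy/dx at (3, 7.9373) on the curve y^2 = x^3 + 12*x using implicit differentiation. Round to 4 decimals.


Using implicit differentiation of y^2 = x^3 + 12*x:
2y * dy/dx = 3x^2 + 12
dy/dx = (3x^2 + 12)/(2y)
Numerator: 3*3^2 + 12 = 39
Denominator: 2*7.9373 = 15.8746
dy/dx = 39/15.8746 = 2.4568

2.4568


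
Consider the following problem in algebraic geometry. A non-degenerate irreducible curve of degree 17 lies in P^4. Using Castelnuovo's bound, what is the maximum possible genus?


Castelnuovo's bound: write d - 1 = m(r-1) + epsilon with 0 <= epsilon < r-1.
d - 1 = 17 - 1 = 16
r - 1 = 4 - 1 = 3
16 = 5*3 + 1, so m = 5, epsilon = 1
pi(d, r) = m(m-1)(r-1)/2 + m*epsilon
= 5*4*3/2 + 5*1
= 60/2 + 5
= 30 + 5 = 35

35


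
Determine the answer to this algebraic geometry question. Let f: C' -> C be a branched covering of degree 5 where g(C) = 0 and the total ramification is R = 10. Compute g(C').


Riemann-Hurwitz formula: 2g' - 2 = d(2g - 2) + R
Given: d = 5, g = 0, R = 10
2g' - 2 = 5*(2*0 - 2) + 10
2g' - 2 = 5*(-2) + 10
2g' - 2 = -10 + 10 = 0
2g' = 2
g' = 1

1


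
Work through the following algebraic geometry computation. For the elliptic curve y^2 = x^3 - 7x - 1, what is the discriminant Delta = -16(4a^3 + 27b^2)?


Compute each component:
4a^3 = 4*(-7)^3 = 4*(-343) = -1372
27b^2 = 27*(-1)^2 = 27*1 = 27
4a^3 + 27b^2 = -1372 + 27 = -1345
Delta = -16*(-1345) = 21520

21520


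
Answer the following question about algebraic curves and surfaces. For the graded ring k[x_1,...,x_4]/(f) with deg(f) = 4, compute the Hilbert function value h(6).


For R = k[x_1,...,x_n]/(f) with f homogeneous of degree e:
The Hilbert series is (1 - t^e)/(1 - t)^n.
So h(d) = C(d+n-1, n-1) - C(d-e+n-1, n-1) for d >= e.
With n=4, e=4, d=6:
C(6+4-1, 4-1) = C(9, 3) = 84
C(6-4+4-1, 4-1) = C(5, 3) = 10
h(6) = 84 - 10 = 74

74


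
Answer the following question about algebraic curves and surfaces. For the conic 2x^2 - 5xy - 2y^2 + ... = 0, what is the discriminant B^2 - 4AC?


The discriminant of a conic Ax^2 + Bxy + Cy^2 + ... = 0 is B^2 - 4AC.
B^2 = (-5)^2 = 25
4AC = 4*2*(-2) = -16
Discriminant = 25 + 16 = 41

41


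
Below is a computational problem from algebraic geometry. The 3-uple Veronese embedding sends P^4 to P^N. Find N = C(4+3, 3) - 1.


The Veronese embedding v_d: P^n -> P^N maps each point to all
degree-d monomials in n+1 homogeneous coordinates.
N = C(n+d, d) - 1
N = C(4+3, 3) - 1
N = C(7, 3) - 1
C(7, 3) = 35
N = 35 - 1 = 34

34


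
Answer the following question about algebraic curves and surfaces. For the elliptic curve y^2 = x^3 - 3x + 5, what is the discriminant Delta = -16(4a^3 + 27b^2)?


Compute each component:
4a^3 = 4*(-3)^3 = 4*(-27) = -108
27b^2 = 27*5^2 = 27*25 = 675
4a^3 + 27b^2 = -108 + 675 = 567
Delta = -16*567 = -9072

-9072


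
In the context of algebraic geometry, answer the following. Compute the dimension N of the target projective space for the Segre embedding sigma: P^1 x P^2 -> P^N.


The Segre embedding maps P^m x P^n into P^N via
all products of coordinates from each factor.
N = (m+1)(n+1) - 1
N = (1+1)(2+1) - 1
N = 2*3 - 1
N = 6 - 1 = 5

5


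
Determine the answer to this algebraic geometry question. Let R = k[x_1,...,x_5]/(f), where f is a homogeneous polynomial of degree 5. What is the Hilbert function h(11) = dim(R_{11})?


For R = k[x_1,...,x_n]/(f) with f homogeneous of degree e:
The Hilbert series is (1 - t^e)/(1 - t)^n.
So h(d) = C(d+n-1, n-1) - C(d-e+n-1, n-1) for d >= e.
With n=5, e=5, d=11:
C(11+5-1, 5-1) = C(15, 4) = 1365
C(11-5+5-1, 5-1) = C(10, 4) = 210
h(11) = 1365 - 210 = 1155

1155


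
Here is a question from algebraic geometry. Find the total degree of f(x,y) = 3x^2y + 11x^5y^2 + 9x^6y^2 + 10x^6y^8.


Examine each term for its total degree (sum of exponents).
  Term '3x^2y' has total degree 2+1 = 3.
  Term '11x^5y^2' has total degree 5+2 = 7.
  Term '9x^6y^2' has total degree 6+2 = 8.
  Term '10x^6y^8' has total degree 6+8 = 14.
The maximum total degree among all terms is 14.

14


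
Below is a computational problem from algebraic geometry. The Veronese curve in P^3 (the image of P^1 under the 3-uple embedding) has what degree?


The rational normal curve in P^3 is the image of P^1 under the 3-uple Veronese.
A general hyperplane in P^3 pulls back to a degree-3 form on P^1, which has 3 zeros,
so the curve meets a general hyperplane in 3 points. Degree = 3.

3


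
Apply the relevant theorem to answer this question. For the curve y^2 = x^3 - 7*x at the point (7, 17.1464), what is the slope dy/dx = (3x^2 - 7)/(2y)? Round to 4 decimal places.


Using implicit differentiation of y^2 = x^3 - 7*x:
2y * dy/dx = 3x^2 - 7
dy/dx = (3x^2 - 7)/(2y)
Numerator: 3*7^2 - 7 = 140
Denominator: 2*17.1464 = 34.2928
dy/dx = 140/34.2928 = 4.0825

4.0825


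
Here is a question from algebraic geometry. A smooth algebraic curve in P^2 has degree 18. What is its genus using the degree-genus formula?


Using the genus formula for smooth plane curves:
g = (d-1)(d-2)/2
g = (18-1)(18-2)/2
g = 17*16/2
g = 272/2 = 136

136


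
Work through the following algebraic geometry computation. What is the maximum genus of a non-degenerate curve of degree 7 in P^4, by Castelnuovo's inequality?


Castelnuovo's bound: write d - 1 = m(r-1) + epsilon with 0 <= epsilon < r-1.
d - 1 = 7 - 1 = 6
r - 1 = 4 - 1 = 3
6 = 2*3 + 0, so m = 2, epsilon = 0
pi(d, r) = m(m-1)(r-1)/2 + m*epsilon
= 2*1*3/2 + 2*0
= 6/2 + 0
= 3 + 0 = 3

3


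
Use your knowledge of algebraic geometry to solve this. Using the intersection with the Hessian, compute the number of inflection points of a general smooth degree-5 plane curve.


For a general smooth plane curve C of degree d, the inflection points are
the intersection of C with its Hessian curve, which has degree 3(d-2).
By Bezout, the total intersection number is d * 3(d-2) = 5 * 9 = 45.
For a general curve every flex is ordinary, so each contributes
multiplicity 1 to C·Hess(C), and the number of distinct inflection
points is 3d(d-2).
Inflection points = 3*5*(5-2) = 3*5*3 = 45

45


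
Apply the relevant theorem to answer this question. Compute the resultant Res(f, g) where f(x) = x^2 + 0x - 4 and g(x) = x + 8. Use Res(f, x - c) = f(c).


For Res(f, x - c), we evaluate f at x = c.
f(-8) = (-8)^2 + 0*(-8) - 4
= 64 + 0 - 4
= 64 - 4 = 60
Res(f, g) = 60

60


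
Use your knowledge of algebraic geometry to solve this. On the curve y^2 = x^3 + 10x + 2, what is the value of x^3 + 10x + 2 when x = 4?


Compute x^3 + 10x + 2 at x = 4:
x^3 = 4^3 = 64
10*x = 10*4 = 40
Sum: 64 + 40 + 2 = 106

106


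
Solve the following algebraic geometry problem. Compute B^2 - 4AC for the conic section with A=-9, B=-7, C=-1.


The discriminant of a conic Ax^2 + Bxy + Cy^2 + ... = 0 is B^2 - 4AC.
B^2 = (-7)^2 = 49
4AC = 4*(-9)*(-1) = 36
Discriminant = 49 - 36 = 13

13


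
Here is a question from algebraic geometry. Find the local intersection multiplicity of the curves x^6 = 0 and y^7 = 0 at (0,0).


The intersection multiplicity of V(x^a) and V(y^b) at the origin is:
I(O; V(x^6), V(y^7)) = dim_k(k[x,y]/(x^6, y^7))
A basis for k[x,y]/(x^6, y^7) is the set of monomials x^i * y^j
where 0 <= i < 6 and 0 <= j < 7.
The number of such monomials is 6 * 7 = 42

42


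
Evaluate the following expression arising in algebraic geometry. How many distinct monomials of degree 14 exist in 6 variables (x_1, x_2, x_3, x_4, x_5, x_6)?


The number of degree-14 monomials in 6 variables is C(d+n-1, n-1).
= C(14+6-1, 6-1) = C(19, 5)
= 11628

11628


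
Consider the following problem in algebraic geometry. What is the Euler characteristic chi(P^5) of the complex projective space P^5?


The complex projective space P^5 has one cell in each even real dimension 0, 2, ..., 10.
The cohomology groups are H^{2k}(P^5) = Z for k = 0,...,5, and 0 otherwise.
Euler characteristic = sum of Betti numbers = 1 per even-dimensional cohomology group.
chi(P^5) = 5 + 1 = 6

6


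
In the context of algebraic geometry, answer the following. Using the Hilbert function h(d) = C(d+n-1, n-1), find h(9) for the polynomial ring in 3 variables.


The Hilbert function for the polynomial ring in 3 variables is:
h(d) = C(d+n-1, n-1)
h(9) = C(9+3-1, 3-1) = C(11, 2)
= 11! / (2! * 9!)
= 55

55


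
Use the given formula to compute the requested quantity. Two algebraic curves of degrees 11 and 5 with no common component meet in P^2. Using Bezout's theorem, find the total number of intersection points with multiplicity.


Bezout's theorem states the intersection count equals the product of degrees.
Intersection count = 11 * 5 = 55

55


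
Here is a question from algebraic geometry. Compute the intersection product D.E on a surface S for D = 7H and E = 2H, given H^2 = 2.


Using bilinearity of the intersection pairing on a surface S:
(aH).(bH) = ab * (H.H)
We have H^2 = 2.
D.E = (7H).(2H) = 7*2*2
= 14*2
= 28

28


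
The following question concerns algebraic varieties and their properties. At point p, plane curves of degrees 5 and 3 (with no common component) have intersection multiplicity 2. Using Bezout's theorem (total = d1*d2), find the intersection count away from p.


By Bezout's theorem, the total intersection number is d1 * d2.
Total = 5 * 3 = 15
Intersection multiplicity at p = 2
Remaining intersections = 15 - 2 = 13

13


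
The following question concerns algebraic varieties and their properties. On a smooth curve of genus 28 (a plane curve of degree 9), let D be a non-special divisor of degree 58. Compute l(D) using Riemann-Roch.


First, compute the genus of a smooth plane curve of degree 9:
g = (d-1)(d-2)/2 = (9-1)(9-2)/2 = 28
For a non-special divisor D (i.e., h^1(D) = 0), Riemann-Roch gives:
l(D) = deg(D) - g + 1
Since deg(D) = 58 >= 2g - 1 = 55, D is non-special.
l(D) = 58 - 28 + 1 = 31

31


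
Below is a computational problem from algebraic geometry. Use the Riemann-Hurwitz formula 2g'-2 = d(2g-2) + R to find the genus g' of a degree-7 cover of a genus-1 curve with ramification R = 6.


Riemann-Hurwitz formula: 2g' - 2 = d(2g - 2) + R
Given: d = 7, g = 1, R = 6
2g' - 2 = 7*(2*1 - 2) + 6
2g' - 2 = 7*0 + 6
2g' - 2 = 0 + 6 = 6
2g' = 8
g' = 4

4


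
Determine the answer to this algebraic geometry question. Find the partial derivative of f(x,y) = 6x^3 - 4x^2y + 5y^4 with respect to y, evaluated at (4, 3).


df/dy = (-4)*x^2 + 4*5*y^3
At (4,3): (-4)*4^2 + 4*5*3^3
= -64 + 540
= 476

476


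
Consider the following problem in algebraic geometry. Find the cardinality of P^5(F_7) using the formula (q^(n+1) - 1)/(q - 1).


P^5(F_7) has (q^(n+1) - 1)/(q - 1) points.
= 7^5 + 7^4 + 7^3 + 7^2 + 7^1 + 7^0
= 16807 + 2401 + 343 + 49 + 7 + 1
= 19608

19608


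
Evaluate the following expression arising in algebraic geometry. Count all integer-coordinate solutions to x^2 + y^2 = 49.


Systematically check integer values of x where x^2 <= 49.
For each valid x, check if 49 - x^2 is a perfect square.
x=0: 49 - 0 = 49, sqrt = 7 (valid)
x=7: 49 - 49 = 0, sqrt = 0 (valid)
Total integer solutions found: 4

4


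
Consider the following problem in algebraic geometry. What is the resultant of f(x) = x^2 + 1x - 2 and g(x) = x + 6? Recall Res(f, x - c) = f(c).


For Res(f, x - c), we evaluate f at x = c.
f(-6) = (-6)^2 + 1*(-6) - 2
= 36 - 6 - 2
= 30 - 2 = 28
Res(f, g) = 28

28


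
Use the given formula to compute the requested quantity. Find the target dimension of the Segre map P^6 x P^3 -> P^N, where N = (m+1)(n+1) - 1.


The Segre embedding maps P^m x P^n into P^N via
all products of coordinates from each factor.
N = (m+1)(n+1) - 1
N = (6+1)(3+1) - 1
N = 7*4 - 1
N = 28 - 1 = 27

27


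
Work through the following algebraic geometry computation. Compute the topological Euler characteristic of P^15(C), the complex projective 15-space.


The complex projective space P^15 has one cell in each even real dimension 0, 2, ..., 30.
The cohomology groups are H^{2k}(P^15) = Z for k = 0,...,15, and 0 otherwise.
Euler characteristic = sum of Betti numbers = 1 per even-dimensional cohomology group.
chi(P^15) = 15 + 1 = 16

16


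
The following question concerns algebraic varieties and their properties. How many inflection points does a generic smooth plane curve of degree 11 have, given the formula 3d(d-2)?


For a general smooth plane curve C of degree d, the inflection points are
the intersection of C with its Hessian curve, which has degree 3(d-2).
By Bezout, the total intersection number is d * 3(d-2) = 11 * 27 = 297.
For a general curve every flex is ordinary, so each contributes
multiplicity 1 to C·Hess(C), and the number of distinct inflection
points is 3d(d-2).
Inflection points = 3*11*(11-2) = 3*11*9 = 297

297


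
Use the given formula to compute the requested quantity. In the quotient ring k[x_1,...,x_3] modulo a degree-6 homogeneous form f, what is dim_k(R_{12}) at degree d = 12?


For R = k[x_1,...,x_n]/(f) with f homogeneous of degree e:
The Hilbert series is (1 - t^e)/(1 - t)^n.
So h(d) = C(d+n-1, n-1) - C(d-e+n-1, n-1) for d >= e.
With n=3, e=6, d=12:
C(12+3-1, 3-1) = C(14, 2) = 91
C(12-6+3-1, 3-1) = C(8, 2) = 28
h(12) = 91 - 28 = 63

63


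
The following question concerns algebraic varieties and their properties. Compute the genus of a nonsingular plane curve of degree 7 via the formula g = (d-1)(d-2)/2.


Using the genus formula for smooth plane curves:
g = (d-1)(d-2)/2
g = (7-1)(7-2)/2
g = 6*5/2
g = 30/2 = 15

15


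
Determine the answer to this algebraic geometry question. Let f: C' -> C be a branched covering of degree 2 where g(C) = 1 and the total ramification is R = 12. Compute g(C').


Riemann-Hurwitz formula: 2g' - 2 = d(2g - 2) + R
Given: d = 2, g = 1, R = 12
2g' - 2 = 2*(2*1 - 2) + 12
2g' - 2 = 2*0 + 12
2g' - 2 = 0 + 12 = 12
2g' = 14
g' = 7

7


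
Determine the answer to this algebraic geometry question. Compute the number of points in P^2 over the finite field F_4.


P^2(F_4) has (q^(n+1) - 1)/(q - 1) points.
= 4^2 + 4^1 + 4^0
= 16 + 4 + 1
= 21

21


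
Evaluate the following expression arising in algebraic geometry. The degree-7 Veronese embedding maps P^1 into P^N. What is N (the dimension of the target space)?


The Veronese embedding v_d: P^n -> P^N maps each point to all
degree-d monomials in n+1 homogeneous coordinates.
N = C(n+d, d) - 1
N = C(1+7, 7) - 1
N = C(8, 7) - 1
C(8, 7) = 8
N = 8 - 1 = 7

7


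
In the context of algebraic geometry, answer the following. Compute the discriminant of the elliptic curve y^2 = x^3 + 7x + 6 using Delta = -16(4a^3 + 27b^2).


Compute each component:
4a^3 = 4*7^3 = 4*343 = 1372
27b^2 = 27*6^2 = 27*36 = 972
4a^3 + 27b^2 = 1372 + 972 = 2344
Delta = -16*2344 = -37504

-37504


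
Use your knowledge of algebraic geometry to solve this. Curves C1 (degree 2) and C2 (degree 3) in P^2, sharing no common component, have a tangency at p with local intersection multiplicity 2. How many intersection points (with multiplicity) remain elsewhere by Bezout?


By Bezout's theorem, the total intersection number is d1 * d2.
Total = 2 * 3 = 6
Intersection multiplicity at p = 2
Remaining intersections = 6 - 2 = 4

4


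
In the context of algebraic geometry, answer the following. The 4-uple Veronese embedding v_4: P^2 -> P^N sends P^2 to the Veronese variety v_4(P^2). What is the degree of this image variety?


The Veronese variety v_4(P^2) has degree d^r.
d^r = 4^2 = 16

16


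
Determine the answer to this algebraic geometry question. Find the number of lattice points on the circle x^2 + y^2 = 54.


Systematically check integer values of x where x^2 <= 54.
For each valid x, check if 54 - x^2 is a perfect square.
Total integer solutions found: 0

0


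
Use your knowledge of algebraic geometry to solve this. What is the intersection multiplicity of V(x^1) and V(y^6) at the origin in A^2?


The intersection multiplicity of V(x^a) and V(y^b) at the origin is:
I(O; V(x^1), V(y^6)) = dim_k(k[x,y]/(x^1, y^6))
A basis for k[x,y]/(x^1, y^6) is the set of monomials x^i * y^j
where 0 <= i < 1 and 0 <= j < 6.
The number of such monomials is 1 * 6 = 6

6


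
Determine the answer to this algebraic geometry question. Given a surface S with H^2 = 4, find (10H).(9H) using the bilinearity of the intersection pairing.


Using bilinearity of the intersection pairing on a surface S:
(aH).(bH) = ab * (H.H)
We have H^2 = 4.
D.E = (10H).(9H) = 10*9*4
= 90*4
= 360

360


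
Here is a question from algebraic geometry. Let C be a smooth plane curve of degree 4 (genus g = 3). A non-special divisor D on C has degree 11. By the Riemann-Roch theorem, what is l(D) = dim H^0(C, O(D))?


First, compute the genus of a smooth plane curve of degree 4:
g = (d-1)(d-2)/2 = (4-1)(4-2)/2 = 3
For a non-special divisor D (i.e., h^1(D) = 0), Riemann-Roch gives:
l(D) = deg(D) - g + 1
Since deg(D) = 11 >= 2g - 1 = 5, D is non-special.
l(D) = 11 - 3 + 1 = 9

9


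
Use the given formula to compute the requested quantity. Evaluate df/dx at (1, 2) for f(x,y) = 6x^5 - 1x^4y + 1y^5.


df/dx = 5*6*x^4 + 4*(-1)*x^3*y
At (1,2): 5*6*1^4 + 4*(-1)*1^3*2
= 30 - 8
= 22

22


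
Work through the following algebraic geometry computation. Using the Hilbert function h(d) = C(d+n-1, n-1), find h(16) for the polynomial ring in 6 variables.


The Hilbert function for the polynomial ring in 6 variables is:
h(d) = C(d+n-1, n-1)
h(16) = C(16+6-1, 6-1) = C(21, 5)
= 21! / (5! * 16!)
= 20349

20349


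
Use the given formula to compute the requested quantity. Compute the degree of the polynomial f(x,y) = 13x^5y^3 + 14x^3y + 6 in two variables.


Examine each term for its total degree (sum of exponents).
  Term '13x^5y^3' has total degree 5+3 = 8.
  Term '14x^3y' has total degree 3+1 = 4.
  Term '6' has total degree 0+0 = 0.
The maximum total degree among all terms is 8.

8


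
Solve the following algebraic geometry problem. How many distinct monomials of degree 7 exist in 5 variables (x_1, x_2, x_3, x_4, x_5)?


The number of degree-7 monomials in 5 variables is C(d+n-1, n-1).
= C(7+5-1, 5-1) = C(11, 4)
= 330

330


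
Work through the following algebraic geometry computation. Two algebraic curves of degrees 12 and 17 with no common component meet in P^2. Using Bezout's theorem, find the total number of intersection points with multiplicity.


Bezout's theorem states the intersection count equals the product of degrees.
Intersection count = 12 * 17 = 204

204


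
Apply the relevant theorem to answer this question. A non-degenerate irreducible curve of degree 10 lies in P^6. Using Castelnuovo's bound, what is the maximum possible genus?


Castelnuovo's bound: write d - 1 = m(r-1) + epsilon with 0 <= epsilon < r-1.
d - 1 = 10 - 1 = 9
r - 1 = 6 - 1 = 5
9 = 1*5 + 4, so m = 1, epsilon = 4
pi(d, r) = m(m-1)(r-1)/2 + m*epsilon
= 1*0*5/2 + 1*4
= 0/2 + 4
= 0 + 4 = 4

4


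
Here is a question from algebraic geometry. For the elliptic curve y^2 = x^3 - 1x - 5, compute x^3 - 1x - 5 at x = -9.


Compute x^3 - 1x - 5 at x = -9:
x^3 = (-9)^3 = -729
(-1)*x = (-1)*(-9) = 9
Sum: -729 + 9 - 5 = -725

-725


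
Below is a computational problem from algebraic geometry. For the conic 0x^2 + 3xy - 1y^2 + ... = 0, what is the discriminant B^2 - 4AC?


The discriminant of a conic Ax^2 + Bxy + Cy^2 + ... = 0 is B^2 - 4AC.
B^2 = 3^2 = 9
4AC = 4*0*(-1) = 0
Discriminant = 9 + 0 = 9

9


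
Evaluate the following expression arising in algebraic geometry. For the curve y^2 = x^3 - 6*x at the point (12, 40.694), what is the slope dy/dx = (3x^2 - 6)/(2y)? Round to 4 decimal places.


Using implicit differentiation of y^2 = x^3 - 6*x:
2y * dy/dx = 3x^2 - 6
dy/dx = (3x^2 - 6)/(2y)
Numerator: 3*12^2 - 6 = 426
Denominator: 2*40.694 = 81.388
dy/dx = 426/81.388 = 5.2342

5.2342


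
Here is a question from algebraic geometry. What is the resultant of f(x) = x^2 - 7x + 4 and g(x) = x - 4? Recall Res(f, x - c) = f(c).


For Res(f, x - c), we evaluate f at x = c.
f(4) = 4^2 - 7*4 + 4
= 16 - 28 + 4
= -12 + 4 = -8
Res(f, g) = -8

-8


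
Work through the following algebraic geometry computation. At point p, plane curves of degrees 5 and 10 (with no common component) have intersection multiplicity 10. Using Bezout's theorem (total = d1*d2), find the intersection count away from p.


By Bezout's theorem, the total intersection number is d1 * d2.
Total = 5 * 10 = 50
Intersection multiplicity at p = 10
Remaining intersections = 50 - 10 = 40

40


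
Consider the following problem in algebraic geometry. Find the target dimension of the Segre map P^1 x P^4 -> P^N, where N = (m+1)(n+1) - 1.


The Segre embedding maps P^m x P^n into P^N via
all products of coordinates from each factor.
N = (m+1)(n+1) - 1
N = (1+1)(4+1) - 1
N = 2*5 - 1
N = 10 - 1 = 9

9


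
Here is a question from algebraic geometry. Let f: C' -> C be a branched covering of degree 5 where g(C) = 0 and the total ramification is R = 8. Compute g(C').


Riemann-Hurwitz formula: 2g' - 2 = d(2g - 2) + R
Given: d = 5, g = 0, R = 8
2g' - 2 = 5*(2*0 - 2) + 8
2g' - 2 = 5*(-2) + 8
2g' - 2 = -10 + 8 = -2
2g' = 0
g' = 0

0


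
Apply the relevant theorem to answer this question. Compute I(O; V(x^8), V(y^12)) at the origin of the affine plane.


The intersection multiplicity of V(x^a) and V(y^b) at the origin is:
I(O; V(x^8), V(y^12)) = dim_k(k[x,y]/(x^8, y^12))
A basis for k[x,y]/(x^8, y^12) is the set of monomials x^i * y^j
where 0 <= i < 8 and 0 <= j < 12.
The number of such monomials is 8 * 12 = 96

96


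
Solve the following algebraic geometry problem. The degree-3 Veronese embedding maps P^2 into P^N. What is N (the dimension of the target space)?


The Veronese embedding v_d: P^n -> P^N maps each point to all
degree-d monomials in n+1 homogeneous coordinates.
N = C(n+d, d) - 1
N = C(2+3, 3) - 1
N = C(5, 3) - 1
C(5, 3) = 10
N = 10 - 1 = 9

9
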